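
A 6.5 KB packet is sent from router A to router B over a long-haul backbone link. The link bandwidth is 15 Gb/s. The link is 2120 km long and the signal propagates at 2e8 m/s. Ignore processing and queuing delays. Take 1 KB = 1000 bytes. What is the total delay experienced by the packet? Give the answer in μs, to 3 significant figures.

L = 52000 bits.
Transmission delay = L/R = 52000 / 15000000000 = 3.46667 μs.
Propagation delay = d/s = 2120000 m / 200000000 m/s = 10600 μs.
Total = 10600 μs.

10600 μs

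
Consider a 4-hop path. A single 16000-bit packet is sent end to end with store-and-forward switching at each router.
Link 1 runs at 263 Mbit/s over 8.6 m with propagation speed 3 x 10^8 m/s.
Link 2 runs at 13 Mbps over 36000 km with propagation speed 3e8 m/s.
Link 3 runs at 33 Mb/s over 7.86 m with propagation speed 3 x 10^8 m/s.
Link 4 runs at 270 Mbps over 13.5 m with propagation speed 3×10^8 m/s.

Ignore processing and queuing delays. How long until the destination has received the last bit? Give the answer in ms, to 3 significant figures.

122 ms

Transmission delays (L/R per hop): 0.0608365, 1.23077, 0.484848, 0.0592593 ms; sum = 1.83571 ms.
Propagation delays (d/s per hop): 2.86667e-05, 120, 2.62e-05, 4.5e-05 ms; sum = 120 ms.
End-to-end = 122 ms.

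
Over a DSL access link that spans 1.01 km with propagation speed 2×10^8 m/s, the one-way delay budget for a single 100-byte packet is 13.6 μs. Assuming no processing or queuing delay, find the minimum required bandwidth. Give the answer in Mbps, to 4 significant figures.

L = 800 bits.
Propagation delay = 1010 / 200000000 = 5.05 μs.
Transmission budget = 13.6 − 5.05 = 8.55 μs.
R ≥ L / t_tx = 800 bits / 8.55e-06 s = 93.57 Mbps.

93.57 Mbps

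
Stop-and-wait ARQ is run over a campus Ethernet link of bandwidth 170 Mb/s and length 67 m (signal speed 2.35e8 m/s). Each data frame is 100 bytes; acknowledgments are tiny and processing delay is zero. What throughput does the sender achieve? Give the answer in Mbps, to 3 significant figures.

t_tx = L/R = 800/170000000 = 4.70588e-06 s.
t_prop = 67/235000000 = 2.85106e-07 s; RTT = 5.70213e-07 s.
Cycle = t_tx + RTT = 5.2761e-06 s.
Throughput = L / cycle = 800 / 5.2761e-06 = 152 Mbps.

152 Mbps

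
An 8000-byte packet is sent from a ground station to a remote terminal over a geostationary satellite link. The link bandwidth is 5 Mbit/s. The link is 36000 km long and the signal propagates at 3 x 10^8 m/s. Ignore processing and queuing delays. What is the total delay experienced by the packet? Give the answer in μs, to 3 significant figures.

L = 8000 × 8 = 64000 bits.
Transmission delay = L/R = 64000 / 5000000 = 12800 μs.
Propagation delay = d/s = 36000000 m / 300000000 m/s = 120000 μs.
Total = 133000 μs.

133000 μs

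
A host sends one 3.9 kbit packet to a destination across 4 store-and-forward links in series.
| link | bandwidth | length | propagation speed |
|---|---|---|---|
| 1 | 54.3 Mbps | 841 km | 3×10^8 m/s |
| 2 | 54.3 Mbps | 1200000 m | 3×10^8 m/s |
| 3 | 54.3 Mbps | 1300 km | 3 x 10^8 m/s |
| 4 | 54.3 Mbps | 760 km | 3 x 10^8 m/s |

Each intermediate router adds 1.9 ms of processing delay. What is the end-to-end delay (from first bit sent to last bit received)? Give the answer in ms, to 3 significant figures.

L = 3900 bits.
Transmission delay per hop = L/R = 3900/54300000 = 0.0718232 ms; 4 hops → 0.287293 ms.
Propagation delays (d/s per hop): 2.80333, 4, 4.33333, 2.53333 ms; sum = 13.67 ms.
Processing at 3 router(s): 3 × 1.9 ms = 5.7 ms.
End-to-end = 19.7 ms.

19.7 ms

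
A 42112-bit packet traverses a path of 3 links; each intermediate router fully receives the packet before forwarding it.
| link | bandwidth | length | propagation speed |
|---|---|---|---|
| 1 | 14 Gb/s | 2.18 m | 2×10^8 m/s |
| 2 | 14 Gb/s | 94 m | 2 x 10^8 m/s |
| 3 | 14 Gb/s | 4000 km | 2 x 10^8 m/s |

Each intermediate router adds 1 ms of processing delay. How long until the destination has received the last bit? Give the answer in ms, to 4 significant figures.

Transmission delay per hop = L/R = 42112/14000000000 = 0.003008 ms; 3 hops → 0.009024 ms.
Propagation delays (d/s per hop): 1.09e-05, 0.00047, 20 ms; sum = 20.0005 ms.
Processing at 2 router(s): 2 × 1 ms = 2 ms.
End-to-end = 22.01 ms.

22.01 ms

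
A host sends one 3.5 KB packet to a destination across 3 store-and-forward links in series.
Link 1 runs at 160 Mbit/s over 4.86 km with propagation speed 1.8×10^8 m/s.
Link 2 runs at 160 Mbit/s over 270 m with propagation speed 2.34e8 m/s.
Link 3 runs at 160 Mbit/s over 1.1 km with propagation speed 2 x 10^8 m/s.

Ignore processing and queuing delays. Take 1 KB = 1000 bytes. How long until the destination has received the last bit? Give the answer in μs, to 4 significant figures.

558.7 μs

L = 28000 bits.
Transmission delay per hop = L/R = 28000/160000000 = 175 μs; 3 hops → 525 μs.
Propagation delays (d/s per hop): 27, 1.15385, 5.5 μs; sum = 33.6538 μs.
End-to-end = 558.7 μs.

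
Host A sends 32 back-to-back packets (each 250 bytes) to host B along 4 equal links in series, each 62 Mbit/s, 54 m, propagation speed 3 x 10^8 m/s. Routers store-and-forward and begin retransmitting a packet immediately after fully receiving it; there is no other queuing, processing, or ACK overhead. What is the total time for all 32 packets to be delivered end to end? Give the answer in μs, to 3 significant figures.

Per-hop transmission t_tx = L/R = 2000/62000000 = 32.2581 μs.
Per-hop propagation t_prop = 54/300000000 = 0.18 μs.
Pipeline fill: first packet needs 4·t_tx to clear all hops; remaining 31 packets each add one t_tx.
Total = (4+32-1)·t_tx + 4·t_prop = 35·32.2581 + 4·0.18 = 1130 μs.

1130 μs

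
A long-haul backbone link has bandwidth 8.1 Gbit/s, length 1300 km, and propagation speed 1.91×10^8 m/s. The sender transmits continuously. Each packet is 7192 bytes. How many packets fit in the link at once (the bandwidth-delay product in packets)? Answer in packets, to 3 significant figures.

958 packets

Propagation delay = 1300000 / 191000000 = 0.00680628 s.
BDP = R × t_prop = 8100000000 × 0.00680628 = 55130900 bits.
In packets of 57536 bits: 958 packets.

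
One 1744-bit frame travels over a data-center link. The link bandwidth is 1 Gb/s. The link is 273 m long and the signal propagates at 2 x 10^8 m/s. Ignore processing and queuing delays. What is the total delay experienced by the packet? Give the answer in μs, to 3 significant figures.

3.11 μs

Transmission delay = L/R = 1744 / 1000000000 = 1.744 μs.
Propagation delay = d/s = 273 m / 200000000 m/s = 1.365 μs.
Total = 3.11 μs.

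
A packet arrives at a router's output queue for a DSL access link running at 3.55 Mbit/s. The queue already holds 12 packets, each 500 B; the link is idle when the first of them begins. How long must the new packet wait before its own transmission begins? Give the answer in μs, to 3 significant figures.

13500 μs

Each queued packet: L/R = 4000/3550000 = 1126.76 μs.
12 queued → 13521.1 μs.
Queuing delay = 13500 μs.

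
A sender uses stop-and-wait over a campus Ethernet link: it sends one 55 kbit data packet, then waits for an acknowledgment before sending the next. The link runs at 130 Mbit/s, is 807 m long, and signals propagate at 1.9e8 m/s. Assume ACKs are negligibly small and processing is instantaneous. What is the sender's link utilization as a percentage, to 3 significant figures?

t_tx = L/R = 55000/130000000 = 0.000423077 s.
t_prop = 807/190000000 = 4.24737e-06 s; RTT = 8.49474e-06 s.
Cycle = t_tx + RTT = 0.000431572 s.
Utilization = t_tx / cycle = 0.000423077/0.000431572 = 98.0 %.

98.0 %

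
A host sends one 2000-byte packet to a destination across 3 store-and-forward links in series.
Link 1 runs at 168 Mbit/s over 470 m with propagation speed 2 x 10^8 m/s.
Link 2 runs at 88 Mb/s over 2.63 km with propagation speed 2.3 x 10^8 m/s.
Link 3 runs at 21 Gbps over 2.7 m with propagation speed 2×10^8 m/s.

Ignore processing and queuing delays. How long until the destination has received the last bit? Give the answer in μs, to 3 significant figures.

L = 2000 × 8 = 16000 bits.
Transmission delays (L/R per hop): 95.2381, 181.818, 0.761905 μs; sum = 277.818 μs.
Propagation delays (d/s per hop): 2.35, 11.4348, 0.0135 μs; sum = 13.7983 μs.
End-to-end = 292 μs.

292 μs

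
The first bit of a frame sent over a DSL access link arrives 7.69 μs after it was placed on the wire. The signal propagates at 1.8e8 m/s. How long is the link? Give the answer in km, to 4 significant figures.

1.384 km

d = s × t_prop = 180000000 × 7.69e-06 = 1.384 km.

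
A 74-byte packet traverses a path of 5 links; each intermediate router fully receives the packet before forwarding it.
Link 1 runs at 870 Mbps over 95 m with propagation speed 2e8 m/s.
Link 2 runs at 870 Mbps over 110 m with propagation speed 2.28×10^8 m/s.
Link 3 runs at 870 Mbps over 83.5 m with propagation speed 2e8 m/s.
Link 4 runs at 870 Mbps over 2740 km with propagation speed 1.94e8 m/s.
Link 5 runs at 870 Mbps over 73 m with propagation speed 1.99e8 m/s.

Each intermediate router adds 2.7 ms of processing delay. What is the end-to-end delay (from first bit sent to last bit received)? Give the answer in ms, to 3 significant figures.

24.9 ms

L = 74 × 8 = 592 bits.
Transmission delay per hop = L/R = 592/870000000 = 0.00068046 ms; 5 hops → 0.0034023 ms.
Propagation delays (d/s per hop): 0.000475, 0.000482456, 0.0004175, 14.1237, 0.000366834 ms; sum = 14.1255 ms.
Processing at 4 router(s): 4 × 2.7 ms = 10.8 ms.
End-to-end = 24.9 ms.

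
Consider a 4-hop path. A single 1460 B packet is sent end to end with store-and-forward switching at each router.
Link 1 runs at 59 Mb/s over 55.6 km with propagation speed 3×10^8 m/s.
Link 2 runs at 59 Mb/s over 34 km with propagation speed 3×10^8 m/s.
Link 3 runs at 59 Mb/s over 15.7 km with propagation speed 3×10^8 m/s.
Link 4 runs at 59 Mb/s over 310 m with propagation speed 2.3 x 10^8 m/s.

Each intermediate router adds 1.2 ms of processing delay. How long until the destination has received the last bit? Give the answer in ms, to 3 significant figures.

L = 1460 × 8 = 11680 bits.
Transmission delay per hop = L/R = 11680/59000000 = 0.197966 ms; 4 hops → 0.791864 ms.
Propagation delays (d/s per hop): 0.185333, 0.113333, 0.0523333, 0.00134783 ms; sum = 0.352348 ms.
Processing at 3 router(s): 3 × 1.2 ms = 3.6 ms.
End-to-end = 4.74 ms.

4.74 ms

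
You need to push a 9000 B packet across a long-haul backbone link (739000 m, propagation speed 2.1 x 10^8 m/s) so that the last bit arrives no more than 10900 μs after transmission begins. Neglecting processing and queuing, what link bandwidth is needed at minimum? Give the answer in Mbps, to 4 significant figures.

9.755 Mbps

L = 72000 bits.
Propagation delay = 739000 / 210000000 = 3519.05 μs.
Transmission budget = 10900 − 3519.05 = 7380.95 μs.
R ≥ L / t_tx = 72000 bits / 0.00738095 s = 9.755 Mbps.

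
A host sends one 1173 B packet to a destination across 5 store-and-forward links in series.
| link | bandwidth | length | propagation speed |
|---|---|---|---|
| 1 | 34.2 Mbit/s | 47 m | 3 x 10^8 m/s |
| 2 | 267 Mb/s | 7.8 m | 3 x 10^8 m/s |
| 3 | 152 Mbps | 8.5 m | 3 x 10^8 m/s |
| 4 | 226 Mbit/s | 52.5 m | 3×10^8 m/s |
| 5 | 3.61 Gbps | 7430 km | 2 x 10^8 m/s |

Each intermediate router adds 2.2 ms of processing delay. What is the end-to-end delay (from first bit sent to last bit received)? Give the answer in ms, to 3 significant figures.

46.4 ms

L = 1173 × 8 = 9384 bits.
Transmission delays (L/R per hop): 0.274386, 0.0351461, 0.0617368, 0.0415221, 0.00259945 ms; sum = 0.41539 ms.
Propagation delays (d/s per hop): 0.000156667, 2.6e-05, 2.83333e-05, 0.000175, 37.15 ms; sum = 37.1504 ms.
Processing at 4 router(s): 4 × 2.2 ms = 8.8 ms.
End-to-end = 46.4 ms.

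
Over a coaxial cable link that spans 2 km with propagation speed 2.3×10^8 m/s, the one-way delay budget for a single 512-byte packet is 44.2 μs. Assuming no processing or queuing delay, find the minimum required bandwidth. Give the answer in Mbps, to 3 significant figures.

115 Mbps

L = 4096 bits.
Propagation delay = 2000 / 2.3e+08 = 8.69565 μs.
Transmission budget = 44.2 − 8.69565 = 35.5043 μs.
R ≥ L / t_tx = 4096 bits / 3.55043e-05 s = 115 Mbps.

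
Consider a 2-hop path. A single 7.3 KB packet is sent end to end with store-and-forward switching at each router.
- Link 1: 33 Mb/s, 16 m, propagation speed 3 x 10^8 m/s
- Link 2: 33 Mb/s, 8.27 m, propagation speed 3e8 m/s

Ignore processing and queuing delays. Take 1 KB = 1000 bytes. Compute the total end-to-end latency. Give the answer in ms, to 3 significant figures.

L = 58400 bits.
Transmission delay per hop = L/R = 58400/33000000 = 1.7697 ms; 2 hops → 3.53939 ms.
Propagation delays (d/s per hop): 5.33333e-05, 2.75667e-05 ms; sum = 8.09e-05 ms.
End-to-end = 3.54 ms.

3.54 ms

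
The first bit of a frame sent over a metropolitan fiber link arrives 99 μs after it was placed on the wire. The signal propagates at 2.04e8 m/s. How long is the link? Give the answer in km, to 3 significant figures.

20.2 km

d = s × t_prop = 204000000 × 9.9e-05 = 20.2 km.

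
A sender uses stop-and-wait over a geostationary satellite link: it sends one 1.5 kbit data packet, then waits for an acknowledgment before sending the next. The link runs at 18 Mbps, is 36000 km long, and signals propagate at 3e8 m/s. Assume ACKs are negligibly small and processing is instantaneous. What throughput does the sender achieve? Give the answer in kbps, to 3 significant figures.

t_tx = L/R = 1500/18000000 = 8.33333e-05 s.
t_prop = 36000000/300000000 = 0.12 s; RTT = 0.24 s.
Cycle = t_tx + RTT = 0.240083 s.
Throughput = L / cycle = 1500 / 0.240083 = 6.25 kbps.

6.25 kbps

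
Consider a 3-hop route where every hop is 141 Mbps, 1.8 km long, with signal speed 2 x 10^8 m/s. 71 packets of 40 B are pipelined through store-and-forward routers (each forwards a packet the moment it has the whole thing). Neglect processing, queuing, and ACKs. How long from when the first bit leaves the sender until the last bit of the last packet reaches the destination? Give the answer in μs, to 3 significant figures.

193 μs

Per-hop transmission t_tx = L/R = 320/141000000 = 2.2695 μs.
Per-hop propagation t_prop = 1800/200000000 = 9 μs.
Pipeline fill: first packet needs 3·t_tx to clear all hops; remaining 70 packets each add one t_tx.
Total = (3+71-1)·t_tx + 3·t_prop = 73·2.2695 + 3·9 = 193 μs.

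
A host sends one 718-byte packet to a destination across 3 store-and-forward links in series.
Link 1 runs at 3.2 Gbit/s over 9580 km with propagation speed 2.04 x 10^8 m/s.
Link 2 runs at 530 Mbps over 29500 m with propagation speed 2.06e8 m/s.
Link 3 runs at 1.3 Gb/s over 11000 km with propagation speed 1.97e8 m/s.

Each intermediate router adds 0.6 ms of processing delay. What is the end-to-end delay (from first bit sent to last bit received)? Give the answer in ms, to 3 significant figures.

L = 718 × 8 = 5744 bits.
Transmission delays (L/R per hop): 0.001795, 0.0108377, 0.00441846 ms; sum = 0.0170512 ms.
Propagation delays (d/s per hop): 46.9608, 0.143204, 55.8376 ms; sum = 102.942 ms.
Processing at 2 router(s): 2 × 0.6 ms = 1.2 ms.
End-to-end = 104 ms.

104 ms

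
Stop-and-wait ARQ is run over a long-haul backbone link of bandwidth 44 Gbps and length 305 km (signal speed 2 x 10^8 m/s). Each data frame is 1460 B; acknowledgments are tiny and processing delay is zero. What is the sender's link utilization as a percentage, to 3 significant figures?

0.00870 %

t_tx = L/R = 11680/44000000000 = 2.65455e-07 s.
t_prop = 305000/200000000 = 0.001525 s; RTT = 0.00305 s.
Cycle = t_tx + RTT = 0.00305027 s.
Utilization = t_tx / cycle = 2.65455e-07/0.00305027 = 0.00870 %.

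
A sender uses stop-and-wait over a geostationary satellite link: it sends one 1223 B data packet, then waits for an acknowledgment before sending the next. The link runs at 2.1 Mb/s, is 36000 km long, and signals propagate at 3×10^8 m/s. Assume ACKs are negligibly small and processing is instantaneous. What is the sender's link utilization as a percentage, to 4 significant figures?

1.904 %

t_tx = L/R = 9784/2100000 = 0.00465905 s.
t_prop = 36000000/300000000 = 0.12 s; RTT = 0.24 s.
Cycle = t_tx + RTT = 0.244659 s.
Utilization = t_tx / cycle = 0.00465905/0.244659 = 1.904 %.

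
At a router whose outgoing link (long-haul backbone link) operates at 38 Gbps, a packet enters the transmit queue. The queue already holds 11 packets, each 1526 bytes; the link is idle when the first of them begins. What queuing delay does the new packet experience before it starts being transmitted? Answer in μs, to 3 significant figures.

Each queued packet: L/R = 12208/38000000000 = 0.321263 μs.
11 queued → 3.53389 μs.
Queuing delay = 3.53 μs.

3.53 μs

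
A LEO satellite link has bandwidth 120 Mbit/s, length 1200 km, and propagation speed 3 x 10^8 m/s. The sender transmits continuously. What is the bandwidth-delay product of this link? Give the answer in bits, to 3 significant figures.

Propagation delay = 1200000 / 300000000 = 0.004 s.
BDP = R × t_prop = 120000000 × 0.004 = 480000 bits.

480000 bits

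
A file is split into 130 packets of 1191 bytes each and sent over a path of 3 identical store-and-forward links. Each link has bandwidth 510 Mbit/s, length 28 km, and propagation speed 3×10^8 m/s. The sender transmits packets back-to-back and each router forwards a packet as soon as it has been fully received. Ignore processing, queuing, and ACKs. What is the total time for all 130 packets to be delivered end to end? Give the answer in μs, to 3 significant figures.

Per-hop transmission t_tx = L/R = 9528/510000000 = 18.6824 μs.
Per-hop propagation t_prop = 28000/300000000 = 93.3333 μs.
Pipeline fill: first packet needs 3·t_tx to clear all hops; remaining 129 packets each add one t_tx.
Total = (3+130-1)·t_tx + 3·t_prop = 132·18.6824 + 3·93.3333 = 2750 μs.

2750 μs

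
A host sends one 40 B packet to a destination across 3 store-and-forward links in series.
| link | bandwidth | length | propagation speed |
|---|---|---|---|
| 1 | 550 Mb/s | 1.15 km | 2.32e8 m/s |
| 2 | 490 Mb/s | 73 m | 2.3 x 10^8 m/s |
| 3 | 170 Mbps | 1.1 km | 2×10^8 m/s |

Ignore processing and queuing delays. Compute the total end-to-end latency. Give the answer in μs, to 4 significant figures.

L = 40 × 8 = 320 bits.
Transmission delays (L/R per hop): 0.581818, 0.653061, 1.88235 μs; sum = 3.11723 μs.
Propagation delays (d/s per hop): 4.9569, 0.317391, 5.5 μs; sum = 10.7743 μs.
End-to-end = 13.89 μs.

13.89 μs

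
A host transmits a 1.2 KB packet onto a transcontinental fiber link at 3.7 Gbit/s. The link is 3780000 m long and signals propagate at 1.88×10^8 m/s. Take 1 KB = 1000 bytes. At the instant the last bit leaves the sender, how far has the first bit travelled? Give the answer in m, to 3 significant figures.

t_tx = L/R = 9600/3700000000 = 2.59459e-06 s.
Distance = s × t_tx = 188000000 × 2.59459e-06 = 488 m.

488 m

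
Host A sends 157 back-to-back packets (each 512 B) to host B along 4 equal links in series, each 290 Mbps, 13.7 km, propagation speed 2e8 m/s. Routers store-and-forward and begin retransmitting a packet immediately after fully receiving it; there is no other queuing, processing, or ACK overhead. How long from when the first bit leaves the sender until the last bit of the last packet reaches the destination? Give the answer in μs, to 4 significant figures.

Per-hop transmission t_tx = L/R = 4096/290000000 = 14.1241 μs.
Per-hop propagation t_prop = 13700/200000000 = 68.5 μs.
Pipeline fill: first packet needs 4·t_tx to clear all hops; remaining 156 packets each add one t_tx.
Total = (4+157-1)·t_tx + 4·t_prop = 160·14.1241 + 4·68.5 = 2534 μs.

2534 μs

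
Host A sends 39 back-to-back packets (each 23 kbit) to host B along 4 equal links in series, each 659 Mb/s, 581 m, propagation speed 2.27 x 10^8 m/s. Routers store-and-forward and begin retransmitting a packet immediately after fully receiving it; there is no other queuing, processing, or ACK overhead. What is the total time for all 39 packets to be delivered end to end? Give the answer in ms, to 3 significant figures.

1.48 ms

Per-hop transmission t_tx = L/R = 23000/659000000 = 0.0349014 ms.
Per-hop propagation t_prop = 581/227000000 = 0.00255947 ms.
Pipeline fill: first packet needs 4·t_tx to clear all hops; remaining 38 packets each add one t_tx.
Total = (4+39-1)·t_tx + 4·t_prop = 42·0.0349014 + 4·0.00255947 = 1.48 ms.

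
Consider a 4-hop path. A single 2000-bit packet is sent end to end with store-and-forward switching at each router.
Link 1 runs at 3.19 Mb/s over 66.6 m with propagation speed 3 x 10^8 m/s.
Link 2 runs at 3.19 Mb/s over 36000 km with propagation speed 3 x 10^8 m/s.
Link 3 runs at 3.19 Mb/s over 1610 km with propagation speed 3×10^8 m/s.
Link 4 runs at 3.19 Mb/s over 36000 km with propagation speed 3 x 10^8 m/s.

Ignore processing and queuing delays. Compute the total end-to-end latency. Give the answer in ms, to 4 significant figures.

Transmission delay per hop = L/R = 2000/3190000 = 0.626959 ms; 4 hops → 2.50784 ms.
Propagation delays (d/s per hop): 0.000222, 120, 5.36667, 120 ms; sum = 245.367 ms.
End-to-end = 247.9 ms.

247.9 ms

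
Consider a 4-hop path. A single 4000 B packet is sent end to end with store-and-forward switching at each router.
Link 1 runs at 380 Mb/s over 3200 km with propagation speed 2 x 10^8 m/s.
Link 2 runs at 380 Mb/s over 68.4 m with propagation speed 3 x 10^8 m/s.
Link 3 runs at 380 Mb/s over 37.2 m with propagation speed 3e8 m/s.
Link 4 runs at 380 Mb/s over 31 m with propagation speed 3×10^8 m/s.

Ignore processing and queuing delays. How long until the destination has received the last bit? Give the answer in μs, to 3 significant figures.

L = 4000 × 8 = 32000 bits.
Transmission delay per hop = L/R = 32000/380000000 = 84.2105 μs; 4 hops → 336.842 μs.
Propagation delays (d/s per hop): 16000, 0.228, 0.124, 0.103333 μs; sum = 16000.5 μs.
End-to-end = 16300 μs.

16300 μs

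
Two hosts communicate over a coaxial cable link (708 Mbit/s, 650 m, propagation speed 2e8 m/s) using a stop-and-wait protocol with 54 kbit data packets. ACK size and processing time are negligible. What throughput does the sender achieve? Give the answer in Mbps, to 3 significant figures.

652 Mbps

t_tx = L/R = 54000/708000000 = 7.62712e-05 s.
t_prop = 650/200000000 = 3.25e-06 s; RTT = 6.5e-06 s.
Cycle = t_tx + RTT = 8.27712e-05 s.
Throughput = L / cycle = 54000 / 8.27712e-05 = 652 Mbps.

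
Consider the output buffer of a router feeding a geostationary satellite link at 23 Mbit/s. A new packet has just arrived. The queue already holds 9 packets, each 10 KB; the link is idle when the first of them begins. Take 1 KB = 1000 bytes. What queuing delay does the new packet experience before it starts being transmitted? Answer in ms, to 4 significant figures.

Each queued packet: L/R = 80000/23000000 = 3.47826 ms.
9 queued → 31.3043 ms.
Queuing delay = 31.30 ms.

31.30 ms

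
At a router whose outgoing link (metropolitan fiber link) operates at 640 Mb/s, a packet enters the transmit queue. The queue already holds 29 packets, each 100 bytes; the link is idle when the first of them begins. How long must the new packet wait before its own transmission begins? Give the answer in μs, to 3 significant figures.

36.3 μs

Each queued packet: L/R = 800/640000000 = 1.25 μs.
29 queued → 36.25 μs.
Queuing delay = 36.3 μs.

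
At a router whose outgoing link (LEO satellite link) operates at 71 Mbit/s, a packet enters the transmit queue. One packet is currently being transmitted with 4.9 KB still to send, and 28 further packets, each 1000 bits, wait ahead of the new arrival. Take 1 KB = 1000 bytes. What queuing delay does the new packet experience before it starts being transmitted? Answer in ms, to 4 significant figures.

0.9465 ms

Each queued packet: L/R = 1000/71000000 = 0.0140845 ms.
28 queued → 0.394366 ms.
Plus remaining 39200 bits of current packet: 0.552113 ms.
Queuing delay = 0.9465 ms.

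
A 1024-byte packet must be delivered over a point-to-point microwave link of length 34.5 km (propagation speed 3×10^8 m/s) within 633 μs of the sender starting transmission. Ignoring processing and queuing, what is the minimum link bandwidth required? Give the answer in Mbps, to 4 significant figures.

15.81 Mbps

L = 8192 bits.
Propagation delay = 34500 / 300000000 = 115 μs.
Transmission budget = 633 − 115 = 518 μs.
R ≥ L / t_tx = 8192 bits / 0.000518 s = 15.81 Mbps.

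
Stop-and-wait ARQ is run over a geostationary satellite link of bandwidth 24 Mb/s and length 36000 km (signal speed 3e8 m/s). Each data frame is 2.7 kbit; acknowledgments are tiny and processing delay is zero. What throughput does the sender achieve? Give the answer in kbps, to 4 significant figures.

11.24 kbps

t_tx = L/R = 2700/24000000 = 0.0001125 s.
t_prop = 36000000/300000000 = 0.12 s; RTT = 0.24 s.
Cycle = t_tx + RTT = 0.240113 s.
Throughput = L / cycle = 2700 / 0.240113 = 11.24 kbps.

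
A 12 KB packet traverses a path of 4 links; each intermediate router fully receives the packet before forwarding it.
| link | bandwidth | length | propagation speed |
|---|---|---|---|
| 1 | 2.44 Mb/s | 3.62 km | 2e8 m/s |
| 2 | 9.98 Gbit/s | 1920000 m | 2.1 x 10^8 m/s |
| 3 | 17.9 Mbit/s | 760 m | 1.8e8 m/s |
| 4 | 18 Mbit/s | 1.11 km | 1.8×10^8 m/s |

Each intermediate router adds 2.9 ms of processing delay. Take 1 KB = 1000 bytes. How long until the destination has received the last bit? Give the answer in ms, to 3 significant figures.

67.9 ms

L = 96000 bits.
Transmission delays (L/R per hop): 39.3443, 0.00961924, 5.36313, 5.33333 ms; sum = 50.0503 ms.
Propagation delays (d/s per hop): 0.0181, 9.14286, 0.00422222, 0.00616667 ms; sum = 9.17135 ms.
Processing at 3 router(s): 3 × 2.9 ms = 8.7 ms.
End-to-end = 67.9 ms.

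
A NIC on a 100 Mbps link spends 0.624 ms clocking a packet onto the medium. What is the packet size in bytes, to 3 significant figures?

L = R × t_tx = 100000000 b/s × 0.000624 s = 62400 bits.
In bytes: 62400 / 8 = 7800 bytes.

7800 bytes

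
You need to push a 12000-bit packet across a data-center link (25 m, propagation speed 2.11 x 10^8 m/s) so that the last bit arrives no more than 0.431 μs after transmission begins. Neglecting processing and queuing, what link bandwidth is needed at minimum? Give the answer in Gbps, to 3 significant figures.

38.4 Gbps

Propagation delay = 25 / 211000000 = 0.118483 μs.
Transmission budget = 0.431 − 0.118483 = 0.312517 μs.
R ≥ L / t_tx = 12000 bits / 3.12517e-07 s = 38.4 Gbps.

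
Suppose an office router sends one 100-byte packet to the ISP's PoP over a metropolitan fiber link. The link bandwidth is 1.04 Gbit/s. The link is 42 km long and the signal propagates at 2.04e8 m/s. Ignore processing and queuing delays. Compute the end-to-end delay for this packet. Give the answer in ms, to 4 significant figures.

0.2067 ms

L = 100 × 8 = 800 bits.
Transmission delay = L/R = 800 / 1040000000 = 0.000769231 ms.
Propagation delay = d/s = 42000 m / 204000000 m/s = 0.205882 ms.
Total = 0.2067 ms.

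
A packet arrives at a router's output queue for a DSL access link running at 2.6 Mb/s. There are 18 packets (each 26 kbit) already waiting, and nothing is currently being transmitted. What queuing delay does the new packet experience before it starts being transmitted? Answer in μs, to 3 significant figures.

180000 μs

Each queued packet: L/R = 26000/2600000 = 10000 μs.
18 queued → 180000 μs.
Queuing delay = 180000 μs.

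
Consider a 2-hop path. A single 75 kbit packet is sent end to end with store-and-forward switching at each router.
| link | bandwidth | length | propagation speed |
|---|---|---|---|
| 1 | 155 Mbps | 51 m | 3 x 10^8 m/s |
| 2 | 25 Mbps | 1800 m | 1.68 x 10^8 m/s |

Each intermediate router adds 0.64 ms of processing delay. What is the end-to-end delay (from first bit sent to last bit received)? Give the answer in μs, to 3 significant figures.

4130 μs

L = 75000 bits.
Transmission delays (L/R per hop): 483.871, 3000 μs; sum = 3483.87 μs.
Propagation delays (d/s per hop): 0.17, 10.7143 μs; sum = 10.8843 μs.
Processing at 1 router(s): 1 × 0.64 ms = 640 μs.
End-to-end = 4130 μs.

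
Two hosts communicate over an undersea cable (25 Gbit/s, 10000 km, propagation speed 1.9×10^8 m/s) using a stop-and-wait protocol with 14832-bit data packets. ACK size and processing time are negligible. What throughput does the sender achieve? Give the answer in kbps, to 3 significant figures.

141 kbps

t_tx = L/R = 14832/25000000000 = 5.9328e-07 s.
t_prop = 10000000/190000000 = 0.0526316 s; RTT = 0.105263 s.
Cycle = t_tx + RTT = 0.105264 s.
Throughput = L / cycle = 14832 / 0.105264 = 141 kbps.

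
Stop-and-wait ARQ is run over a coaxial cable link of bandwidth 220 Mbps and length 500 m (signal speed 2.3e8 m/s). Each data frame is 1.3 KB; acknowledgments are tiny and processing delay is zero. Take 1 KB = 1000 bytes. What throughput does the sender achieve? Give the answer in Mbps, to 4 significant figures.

t_tx = L/R = 10400/220000000 = 4.72727e-05 s.
t_prop = 500/2.3e+08 = 2.17391e-06 s; RTT = 4.34783e-06 s.
Cycle = t_tx + RTT = 5.16206e-05 s.
Throughput = L / cycle = 10400 / 5.16206e-05 = 201.5 Mbps.

201.5 Mbps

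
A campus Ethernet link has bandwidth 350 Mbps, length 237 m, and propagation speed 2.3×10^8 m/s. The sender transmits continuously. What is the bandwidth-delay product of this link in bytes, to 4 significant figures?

45.08 bytes

Propagation delay = 237 / 2.3e+08 = 1.03043e-06 s.
BDP = R × t_prop = 350000000 × 1.03043e-06 = 360.652 bits.
In bytes: 360.652/8 = 45.08 bytes.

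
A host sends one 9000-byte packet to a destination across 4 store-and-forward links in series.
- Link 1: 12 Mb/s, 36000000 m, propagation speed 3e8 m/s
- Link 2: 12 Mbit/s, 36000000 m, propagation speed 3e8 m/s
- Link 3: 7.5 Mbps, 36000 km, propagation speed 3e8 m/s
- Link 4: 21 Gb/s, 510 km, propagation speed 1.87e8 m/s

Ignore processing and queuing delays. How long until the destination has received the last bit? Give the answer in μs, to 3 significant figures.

384000 μs

L = 9000 × 8 = 72000 bits.
Transmission delays (L/R per hop): 6000, 6000, 9600, 3.42857 μs; sum = 21603.4 μs.
Propagation delays (d/s per hop): 120000, 120000, 120000, 2727.27 μs; sum = 362727 μs.
End-to-end = 384000 μs.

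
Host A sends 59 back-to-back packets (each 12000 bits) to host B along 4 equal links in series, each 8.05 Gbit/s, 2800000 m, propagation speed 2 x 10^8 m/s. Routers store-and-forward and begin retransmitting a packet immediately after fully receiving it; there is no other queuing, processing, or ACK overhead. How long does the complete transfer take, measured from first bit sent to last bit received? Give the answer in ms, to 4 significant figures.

Per-hop transmission t_tx = L/R = 12000/8.05e+09 = 0.00149068 ms.
Per-hop propagation t_prop = 2800000/200000000 = 14 ms.
Pipeline fill: first packet needs 4·t_tx to clear all hops; remaining 58 packets each add one t_tx.
Total = (4+59-1)·t_tx + 4·t_prop = 62·0.00149068 + 4·14 = 56.09 ms.

56.09 ms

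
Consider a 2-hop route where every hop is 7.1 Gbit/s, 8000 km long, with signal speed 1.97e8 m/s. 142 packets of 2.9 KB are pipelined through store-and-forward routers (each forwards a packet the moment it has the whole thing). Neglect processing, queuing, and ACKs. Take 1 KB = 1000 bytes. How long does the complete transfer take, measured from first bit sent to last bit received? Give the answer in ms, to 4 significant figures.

Per-hop transmission t_tx = L/R = 23200/7100000000 = 0.00326761 ms.
Per-hop propagation t_prop = 8000000/197000000 = 40.6091 ms.
Pipeline fill: first packet needs 2·t_tx to clear all hops; remaining 141 packets each add one t_tx.
Total = (2+142-1)·t_tx + 2·t_prop = 143·0.00326761 + 2·40.6091 = 81.69 ms.

81.69 ms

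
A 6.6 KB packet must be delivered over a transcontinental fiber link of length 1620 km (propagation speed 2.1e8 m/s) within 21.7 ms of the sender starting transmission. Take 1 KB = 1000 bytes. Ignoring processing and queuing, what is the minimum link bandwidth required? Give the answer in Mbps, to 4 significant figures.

L = 52800 bits.
Propagation delay = 1620000 / 210000000 = 7.71429 ms.
Transmission budget = 21.7 − 7.71429 = 13.9857 ms.
R ≥ L / t_tx = 52800 bits / 0.0139857 s = 3.775 Mbps.

3.775 Mbps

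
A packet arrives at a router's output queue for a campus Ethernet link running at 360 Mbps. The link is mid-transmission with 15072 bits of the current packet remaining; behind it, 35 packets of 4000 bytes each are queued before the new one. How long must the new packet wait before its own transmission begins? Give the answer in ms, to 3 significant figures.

Each queued packet: L/R = 32000/360000000 = 0.0888889 ms.
35 queued → 3.11111 ms.
Plus remaining 15072 bits of current packet: 0.0418667 ms.
Queuing delay = 3.15 ms.

3.15 ms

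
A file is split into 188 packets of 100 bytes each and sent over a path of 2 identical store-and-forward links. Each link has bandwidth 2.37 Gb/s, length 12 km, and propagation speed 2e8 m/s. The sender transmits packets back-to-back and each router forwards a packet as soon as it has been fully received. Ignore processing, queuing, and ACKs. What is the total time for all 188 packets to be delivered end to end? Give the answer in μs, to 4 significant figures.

Per-hop transmission t_tx = L/R = 800/2370000000 = 0.337553 μs.
Per-hop propagation t_prop = 12000/200000000 = 60 μs.
Pipeline fill: first packet needs 2·t_tx to clear all hops; remaining 187 packets each add one t_tx.
Total = (2+188-1)·t_tx + 2·t_prop = 189·0.337553 + 2·60 = 183.8 μs.

183.8 μs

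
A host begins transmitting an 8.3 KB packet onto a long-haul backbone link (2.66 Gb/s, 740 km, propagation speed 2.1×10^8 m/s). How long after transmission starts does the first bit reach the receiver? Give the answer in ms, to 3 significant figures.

3.52 ms

First bit experiences only propagation delay: d/s = 740000/210000000 = 3.52 ms.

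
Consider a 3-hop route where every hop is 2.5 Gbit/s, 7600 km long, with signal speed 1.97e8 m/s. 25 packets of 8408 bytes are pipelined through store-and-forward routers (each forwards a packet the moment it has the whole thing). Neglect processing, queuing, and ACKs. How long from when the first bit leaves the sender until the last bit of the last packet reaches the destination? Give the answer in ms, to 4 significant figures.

Per-hop transmission t_tx = L/R = 67264/2500000000 = 0.0269056 ms.
Per-hop propagation t_prop = 7600000/197000000 = 38.5787 ms.
Pipeline fill: first packet needs 3·t_tx to clear all hops; remaining 24 packets each add one t_tx.
Total = (3+25-1)·t_tx + 3·t_prop = 27·0.0269056 + 3·38.5787 = 116.5 ms.

116.5 ms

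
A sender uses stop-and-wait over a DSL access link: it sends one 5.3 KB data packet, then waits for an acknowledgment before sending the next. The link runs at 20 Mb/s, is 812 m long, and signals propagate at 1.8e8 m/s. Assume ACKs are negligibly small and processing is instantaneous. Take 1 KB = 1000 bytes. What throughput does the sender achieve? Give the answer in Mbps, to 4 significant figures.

19.92 Mbps

t_tx = L/R = 42400/20000000 = 0.00212 s.
t_prop = 812/180000000 = 4.51111e-06 s; RTT = 9.02222e-06 s.
Cycle = t_tx + RTT = 0.00212902 s.
Throughput = L / cycle = 42400 / 0.00212902 = 19.92 Mbps.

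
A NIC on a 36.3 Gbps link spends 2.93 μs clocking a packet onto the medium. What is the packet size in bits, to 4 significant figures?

106400 bits

L = R × t_tx = 36300000000 b/s × 2.93e-06 s = 106359 bits.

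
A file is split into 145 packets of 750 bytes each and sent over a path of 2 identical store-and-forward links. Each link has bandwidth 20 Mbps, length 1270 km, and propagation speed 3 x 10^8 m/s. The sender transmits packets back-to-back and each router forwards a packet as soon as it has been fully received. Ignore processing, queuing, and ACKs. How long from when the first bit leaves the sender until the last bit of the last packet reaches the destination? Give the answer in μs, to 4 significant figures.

52270 μs

Per-hop transmission t_tx = L/R = 6000/20000000 = 300 μs.
Per-hop propagation t_prop = 1270000/300000000 = 4233.33 μs.
Pipeline fill: first packet needs 2·t_tx to clear all hops; remaining 144 packets each add one t_tx.
Total = (2+145-1)·t_tx + 2·t_prop = 146·300 + 2·4233.33 = 52270 μs.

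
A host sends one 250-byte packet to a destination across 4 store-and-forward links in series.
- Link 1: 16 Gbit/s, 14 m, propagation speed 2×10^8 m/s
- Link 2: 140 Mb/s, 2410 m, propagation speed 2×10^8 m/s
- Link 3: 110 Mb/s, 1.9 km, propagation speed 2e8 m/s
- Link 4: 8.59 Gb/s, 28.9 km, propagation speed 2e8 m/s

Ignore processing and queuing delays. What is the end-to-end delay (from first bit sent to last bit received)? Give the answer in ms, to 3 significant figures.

0.199 ms

L = 250 × 8 = 2000 bits.
Transmission delays (L/R per hop): 0.000125, 0.0142857, 0.0181818, 0.000232829 ms; sum = 0.0328254 ms.
Propagation delays (d/s per hop): 7e-05, 0.01205, 0.0095, 0.1445 ms; sum = 0.16612 ms.
End-to-end = 0.199 ms.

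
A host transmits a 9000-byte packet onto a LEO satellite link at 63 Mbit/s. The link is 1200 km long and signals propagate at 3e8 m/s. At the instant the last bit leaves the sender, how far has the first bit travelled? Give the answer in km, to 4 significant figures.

t_tx = L/R = 72000/63000000 = 0.00114286 s.
Distance = s × t_tx = 300000000 × 0.00114286 = 342.9 km.

342.9 km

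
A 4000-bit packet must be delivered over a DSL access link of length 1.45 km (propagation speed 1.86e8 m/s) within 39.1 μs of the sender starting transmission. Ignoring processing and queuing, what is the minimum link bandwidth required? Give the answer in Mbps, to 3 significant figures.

Propagation delay = 1450 / 186000000 = 7.7957 μs.
Transmission budget = 39.1 − 7.7957 = 31.3043 μs.
R ≥ L / t_tx = 4000 bits / 3.13043e-05 s = 128 Mbps.

128 Mbps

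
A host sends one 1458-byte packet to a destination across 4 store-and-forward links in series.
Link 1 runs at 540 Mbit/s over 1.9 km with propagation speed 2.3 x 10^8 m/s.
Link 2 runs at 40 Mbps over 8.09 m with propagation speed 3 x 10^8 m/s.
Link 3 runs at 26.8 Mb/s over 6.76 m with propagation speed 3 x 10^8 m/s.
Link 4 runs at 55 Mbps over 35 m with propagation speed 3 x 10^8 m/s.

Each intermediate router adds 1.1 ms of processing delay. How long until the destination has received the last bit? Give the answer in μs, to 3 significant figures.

L = 1458 × 8 = 11664 bits.
Transmission delays (L/R per hop): 21.6, 291.6, 435.224, 212.073 μs; sum = 960.497 μs.
Propagation delays (d/s per hop): 8.26087, 0.0269667, 0.0225333, 0.116667 μs; sum = 8.42704 μs.
Processing at 3 router(s): 3 × 1.1 ms = 3300 μs.
End-to-end = 4270 μs.

4270 μs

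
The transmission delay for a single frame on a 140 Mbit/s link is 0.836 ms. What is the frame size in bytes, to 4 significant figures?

L = R × t_tx = 140000000 b/s × 0.000836 s = 117040 bits.
In bytes: 117040 / 8 = 14630 bytes.

14630 bytes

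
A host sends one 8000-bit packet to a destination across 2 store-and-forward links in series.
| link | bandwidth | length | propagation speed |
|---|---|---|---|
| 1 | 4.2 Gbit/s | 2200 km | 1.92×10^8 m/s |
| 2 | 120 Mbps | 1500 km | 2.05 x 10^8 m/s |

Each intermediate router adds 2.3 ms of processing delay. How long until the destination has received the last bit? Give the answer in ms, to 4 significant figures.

21.14 ms

Transmission delays (L/R per hop): 0.00190476, 0.0666667 ms; sum = 0.0685714 ms.
Propagation delays (d/s per hop): 11.4583, 7.31707 ms; sum = 18.7754 ms.
Processing at 1 router(s): 1 × 2.3 ms = 2.3 ms.
End-to-end = 21.14 ms.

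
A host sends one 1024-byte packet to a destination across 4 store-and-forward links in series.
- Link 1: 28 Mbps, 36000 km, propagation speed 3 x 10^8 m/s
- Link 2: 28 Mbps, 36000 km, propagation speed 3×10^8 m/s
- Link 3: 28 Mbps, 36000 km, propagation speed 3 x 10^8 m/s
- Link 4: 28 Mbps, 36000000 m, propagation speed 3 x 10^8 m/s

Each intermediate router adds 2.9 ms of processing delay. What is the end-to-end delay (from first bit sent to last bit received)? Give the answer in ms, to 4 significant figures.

489.9 ms

L = 1024 × 8 = 8192 bits.
Transmission delay per hop = L/R = 8192/28000000 = 0.292571 ms; 4 hops → 1.17029 ms.
Propagation delays (d/s per hop): 120, 120, 120, 120 ms; sum = 480 ms.
Processing at 3 router(s): 3 × 2.9 ms = 8.7 ms.
End-to-end = 489.9 ms.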